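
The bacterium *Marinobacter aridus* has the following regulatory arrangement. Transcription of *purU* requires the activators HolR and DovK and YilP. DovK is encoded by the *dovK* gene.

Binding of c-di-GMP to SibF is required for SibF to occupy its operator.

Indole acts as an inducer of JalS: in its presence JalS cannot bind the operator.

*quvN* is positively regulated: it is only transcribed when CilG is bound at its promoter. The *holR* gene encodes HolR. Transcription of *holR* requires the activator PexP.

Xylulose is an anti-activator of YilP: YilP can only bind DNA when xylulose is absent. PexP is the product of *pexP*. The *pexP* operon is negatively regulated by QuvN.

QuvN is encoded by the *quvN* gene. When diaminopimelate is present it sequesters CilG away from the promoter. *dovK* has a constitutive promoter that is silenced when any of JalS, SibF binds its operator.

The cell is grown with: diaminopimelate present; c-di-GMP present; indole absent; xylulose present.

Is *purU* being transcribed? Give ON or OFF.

Diaminopimelate is present, so CilG is inactive.
Required activator CilG is absent, so *quvN* is not transcribed.
So QuvN is not produced.
With no repressor bound, *pexP* is transcribed.
So PexP is produced and active.
No repressor is bound and PexP is active, so *holR* is transcribed.
So HolR is produced and active.
Indole is absent, so JalS is active.
c-di-GMP is present, so SibF is active.
With repressor JalS bound, *dovK* is not transcribed.
So DovK is not produced.
Xylulose is present, so YilP is inactive.
Required activator DovK is absent, so *purU* is not transcribed.

OFF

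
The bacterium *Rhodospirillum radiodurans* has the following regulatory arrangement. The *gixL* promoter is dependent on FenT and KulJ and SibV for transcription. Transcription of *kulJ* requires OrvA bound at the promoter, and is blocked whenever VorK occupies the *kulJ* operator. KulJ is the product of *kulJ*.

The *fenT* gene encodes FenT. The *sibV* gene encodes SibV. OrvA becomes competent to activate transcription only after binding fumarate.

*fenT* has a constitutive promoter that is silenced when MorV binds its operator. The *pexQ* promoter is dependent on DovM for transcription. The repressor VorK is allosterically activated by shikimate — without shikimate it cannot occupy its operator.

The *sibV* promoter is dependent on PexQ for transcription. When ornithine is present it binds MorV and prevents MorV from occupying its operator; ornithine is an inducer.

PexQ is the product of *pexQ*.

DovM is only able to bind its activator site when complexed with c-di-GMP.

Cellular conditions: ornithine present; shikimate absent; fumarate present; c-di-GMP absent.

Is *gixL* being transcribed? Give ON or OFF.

OFF

Ornithine is present, so MorV is inactive.
With no repressor bound, *fenT* is transcribed.
So FenT is produced and active.
Fumarate is present, so OrvA is active.
Shikimate is absent, so VorK is inactive.
No repressor is bound and OrvA is active, so *kulJ* is transcribed.
So KulJ is produced and active.
c-di-GMP is absent, so DovM is inactive.
Required activator DovM is absent, so *pexQ* is not transcribed.
So PexQ is not produced.
Required activator PexQ is absent, so *sibV* is not transcribed.
So SibV is not produced.
Required activator SibV is absent, so *gixL* is not transcribed.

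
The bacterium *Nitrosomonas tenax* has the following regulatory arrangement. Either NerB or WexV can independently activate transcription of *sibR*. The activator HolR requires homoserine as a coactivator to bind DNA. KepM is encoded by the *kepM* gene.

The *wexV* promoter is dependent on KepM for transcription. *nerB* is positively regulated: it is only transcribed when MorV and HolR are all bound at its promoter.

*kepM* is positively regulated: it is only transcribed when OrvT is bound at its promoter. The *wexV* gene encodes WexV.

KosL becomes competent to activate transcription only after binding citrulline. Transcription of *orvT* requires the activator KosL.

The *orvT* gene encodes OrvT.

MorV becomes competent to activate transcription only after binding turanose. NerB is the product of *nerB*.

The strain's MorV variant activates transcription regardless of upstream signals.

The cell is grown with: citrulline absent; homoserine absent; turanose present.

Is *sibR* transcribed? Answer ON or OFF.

OFF

MorV is constitutively active in this strain.
Homoserine is absent, so HolR is inactive.
Required activator HolR is absent, so *nerB* is not transcribed.
So NerB is not produced.
Citrulline is absent, so KosL is inactive.
Required activator KosL is absent, so *orvT* is not transcribed.
So OrvT is not produced.
Required activator OrvT is absent, so *kepM* is not transcribed.
So KepM is not produced.
Required activator KepM is absent, so *wexV* is not transcribed.
So WexV is not produced.
No activator is available at the *sibR* promoter, so *sibR* is not transcribed.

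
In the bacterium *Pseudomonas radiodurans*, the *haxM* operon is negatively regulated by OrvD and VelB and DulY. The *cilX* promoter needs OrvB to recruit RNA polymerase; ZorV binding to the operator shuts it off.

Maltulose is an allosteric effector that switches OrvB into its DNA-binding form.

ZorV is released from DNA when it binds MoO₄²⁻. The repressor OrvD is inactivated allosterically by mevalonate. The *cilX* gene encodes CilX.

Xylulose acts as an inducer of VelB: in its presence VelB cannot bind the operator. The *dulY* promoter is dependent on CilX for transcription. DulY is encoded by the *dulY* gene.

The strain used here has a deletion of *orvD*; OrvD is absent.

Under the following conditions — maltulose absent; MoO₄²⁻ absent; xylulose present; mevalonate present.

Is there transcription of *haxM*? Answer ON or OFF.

OrvD is non-functional in this strain, so it has no effect.
Xylulose is present, so VelB is inactive.
Maltulose is absent, so OrvB is inactive.
MoO₄²⁻ is absent, so ZorV is active.
With repressor ZorV bound, *cilX* is not transcribed.
So CilX is not produced.
Required activator CilX is absent, so *dulY* is not transcribed.
So DulY is not produced.
With no repressor bound, *haxM* is transcribed.

ON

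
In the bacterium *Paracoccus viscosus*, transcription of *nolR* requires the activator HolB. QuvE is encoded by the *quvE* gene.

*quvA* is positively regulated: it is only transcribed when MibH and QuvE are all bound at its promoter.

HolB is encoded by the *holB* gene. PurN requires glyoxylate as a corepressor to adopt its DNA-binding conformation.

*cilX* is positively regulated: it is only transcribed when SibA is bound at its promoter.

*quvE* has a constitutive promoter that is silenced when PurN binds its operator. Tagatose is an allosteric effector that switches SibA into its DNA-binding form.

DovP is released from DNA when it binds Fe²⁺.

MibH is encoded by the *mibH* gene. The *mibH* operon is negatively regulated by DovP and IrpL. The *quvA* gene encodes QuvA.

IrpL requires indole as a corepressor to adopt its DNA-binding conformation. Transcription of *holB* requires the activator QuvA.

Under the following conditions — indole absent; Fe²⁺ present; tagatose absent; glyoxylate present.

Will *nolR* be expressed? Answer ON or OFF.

OFF

Fe²⁺ is present, so DovP is inactive.
Indole is absent, so IrpL is inactive.
With no repressor bound, *mibH* is transcribed.
So MibH is produced and active.
Glyoxylate is present, so PurN is active.
With repressor PurN bound, *quvE* is not transcribed.
So QuvE is not produced.
Required activator QuvE is absent, so *quvA* is not transcribed.
So QuvA is not produced.
Required activator QuvA is absent, so *holB* is not transcribed.
So HolB is not produced.
Required activator HolB is absent, so *nolR* is not transcribed.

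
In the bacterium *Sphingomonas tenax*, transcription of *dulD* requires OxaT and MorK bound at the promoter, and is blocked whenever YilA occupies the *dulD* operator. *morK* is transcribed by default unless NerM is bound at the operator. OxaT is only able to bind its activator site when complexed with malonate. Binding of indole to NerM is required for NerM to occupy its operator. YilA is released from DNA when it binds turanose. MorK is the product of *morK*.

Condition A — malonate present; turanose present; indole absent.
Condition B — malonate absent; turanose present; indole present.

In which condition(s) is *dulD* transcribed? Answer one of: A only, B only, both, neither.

Condition A:
Malonate is present, so OxaT is active.
Turanose is present, so YilA is inactive.
Indole is absent, so NerM is inactive.
With no repressor bound, *morK* is transcribed.
So MorK is produced and active.
No repressor is bound and OxaT and MorK are active, so *dulD* is transcribed.
→ *dulD* is ON in A.
Condition B:
Malonate is absent, so OxaT is inactive.
Turanose is present, so YilA is inactive.
Indole is present, so NerM is active.
With repressor NerM bound, *morK* is not transcribed.
So MorK is not produced.
Required activator OxaT is absent, so *dulD* is not transcribed.
→ *dulD* is OFF in B.

A only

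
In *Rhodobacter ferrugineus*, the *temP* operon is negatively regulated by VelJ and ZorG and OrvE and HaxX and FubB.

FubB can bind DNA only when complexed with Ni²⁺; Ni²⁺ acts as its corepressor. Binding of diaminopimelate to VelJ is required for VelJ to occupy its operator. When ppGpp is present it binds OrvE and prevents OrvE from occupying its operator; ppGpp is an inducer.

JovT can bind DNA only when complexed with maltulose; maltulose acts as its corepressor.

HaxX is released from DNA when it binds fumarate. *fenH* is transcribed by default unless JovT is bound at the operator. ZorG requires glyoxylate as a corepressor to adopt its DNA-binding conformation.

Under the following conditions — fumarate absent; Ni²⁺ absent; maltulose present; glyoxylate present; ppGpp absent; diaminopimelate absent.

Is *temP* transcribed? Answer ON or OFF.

Diaminopimelate is absent, so VelJ is inactive.
Glyoxylate is present, so ZorG is active.
ppGpp is absent, so OrvE is active.
Fumarate is absent, so HaxX is active.
Ni²⁺ is absent, so FubB is inactive.
With repressor ZorG bound, *temP* is not transcribed.

OFF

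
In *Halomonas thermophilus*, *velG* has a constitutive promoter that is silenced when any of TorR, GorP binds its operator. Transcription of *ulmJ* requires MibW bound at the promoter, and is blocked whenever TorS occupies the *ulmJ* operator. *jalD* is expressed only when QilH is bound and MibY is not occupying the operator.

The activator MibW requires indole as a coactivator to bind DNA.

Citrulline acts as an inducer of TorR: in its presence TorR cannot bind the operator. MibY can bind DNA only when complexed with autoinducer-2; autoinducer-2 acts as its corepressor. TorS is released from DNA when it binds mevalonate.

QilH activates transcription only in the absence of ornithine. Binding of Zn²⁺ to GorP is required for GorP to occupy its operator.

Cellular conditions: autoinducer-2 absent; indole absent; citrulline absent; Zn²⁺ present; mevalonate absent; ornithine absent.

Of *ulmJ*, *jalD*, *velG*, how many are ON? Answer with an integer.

1

Mevalonate is absent, so TorS is active.
Indole is absent, so MibW is inactive.
With repressor TorS bound, *ulmJ* is not transcribed.
→ *ulmJ* is OFF.
Autoinducer-2 is absent, so MibY is inactive.
Ornithine is absent, so QilH is active.
No repressor is bound and QilH is active, so *jalD* is transcribed.
→ *jalD* is ON.
Citrulline is absent, so TorR is active.
Zn²⁺ is present, so GorP is active.
With repressor TorR bound, *velG* is not transcribed.
→ *velG* is OFF.
1 of the 3 genes is transcribed.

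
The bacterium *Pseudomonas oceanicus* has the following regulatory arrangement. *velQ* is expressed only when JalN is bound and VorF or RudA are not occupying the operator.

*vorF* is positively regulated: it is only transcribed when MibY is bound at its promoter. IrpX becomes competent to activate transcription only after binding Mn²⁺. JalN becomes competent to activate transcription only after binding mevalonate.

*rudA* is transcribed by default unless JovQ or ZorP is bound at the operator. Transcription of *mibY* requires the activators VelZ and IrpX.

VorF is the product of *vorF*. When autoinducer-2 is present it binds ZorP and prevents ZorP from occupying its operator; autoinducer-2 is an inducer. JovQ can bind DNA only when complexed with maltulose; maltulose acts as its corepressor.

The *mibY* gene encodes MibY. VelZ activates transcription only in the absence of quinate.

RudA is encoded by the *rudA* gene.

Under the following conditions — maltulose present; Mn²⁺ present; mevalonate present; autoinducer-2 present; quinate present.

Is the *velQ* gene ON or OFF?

Quinate is present, so VelZ is inactive.
Mn²⁺ is present, so IrpX is active.
Required activator VelZ is absent, so *mibY* is not transcribed.
So MibY is not produced.
Required activator MibY is absent, so *vorF* is not transcribed.
So VorF is not produced.
Maltulose is present, so JovQ is active.
Autoinducer-2 is present, so ZorP is inactive.
With repressor JovQ bound, *rudA* is not transcribed.
So RudA is not produced.
Mevalonate is present, so JalN is active.
No repressor is bound and JalN is active, so *velQ* is transcribed.

ON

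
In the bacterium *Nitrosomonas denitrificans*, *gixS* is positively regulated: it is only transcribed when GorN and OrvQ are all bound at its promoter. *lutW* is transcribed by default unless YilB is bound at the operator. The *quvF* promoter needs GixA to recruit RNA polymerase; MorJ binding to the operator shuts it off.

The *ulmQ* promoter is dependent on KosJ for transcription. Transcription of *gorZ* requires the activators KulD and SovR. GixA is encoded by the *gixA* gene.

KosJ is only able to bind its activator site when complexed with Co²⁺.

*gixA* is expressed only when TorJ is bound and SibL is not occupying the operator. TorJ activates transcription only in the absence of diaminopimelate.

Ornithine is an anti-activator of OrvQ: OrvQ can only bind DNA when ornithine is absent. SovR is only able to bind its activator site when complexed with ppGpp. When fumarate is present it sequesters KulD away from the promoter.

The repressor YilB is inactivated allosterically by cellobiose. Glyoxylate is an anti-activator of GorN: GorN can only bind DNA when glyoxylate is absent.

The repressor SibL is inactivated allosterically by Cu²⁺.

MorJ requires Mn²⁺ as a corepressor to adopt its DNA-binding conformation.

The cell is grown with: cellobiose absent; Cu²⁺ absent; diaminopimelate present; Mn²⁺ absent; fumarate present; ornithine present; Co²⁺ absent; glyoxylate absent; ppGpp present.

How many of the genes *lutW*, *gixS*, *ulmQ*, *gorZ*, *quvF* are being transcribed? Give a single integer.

0

Cellobiose is absent, so YilB is active.
With repressor YilB bound, *lutW* is not transcribed.
→ *lutW* is OFF.
Glyoxylate is absent, so GorN is active.
Ornithine is present, so OrvQ is inactive.
Required activator OrvQ is absent, so *gixS* is not transcribed.
→ *gixS* is OFF.
Co²⁺ is absent, so KosJ is inactive.
Required activator KosJ is absent, so *ulmQ* is not transcribed.
→ *ulmQ* is OFF.
Fumarate is present, so KulD is inactive.
ppGpp is present, so SovR is active.
Required activator KulD is absent, so *gorZ* is not transcribed.
→ *gorZ* is OFF.
Cu²⁺ is absent, so SibL is active.
Diaminopimelate is present, so TorJ is inactive.
With repressor SibL bound, *gixA* is not transcribed.
So GixA is not produced.
Mn²⁺ is absent, so MorJ is inactive.
Required activator GixA is absent, so *quvF* is not transcribed.
→ *quvF* is OFF.
0 of the 5 genes are transcribed.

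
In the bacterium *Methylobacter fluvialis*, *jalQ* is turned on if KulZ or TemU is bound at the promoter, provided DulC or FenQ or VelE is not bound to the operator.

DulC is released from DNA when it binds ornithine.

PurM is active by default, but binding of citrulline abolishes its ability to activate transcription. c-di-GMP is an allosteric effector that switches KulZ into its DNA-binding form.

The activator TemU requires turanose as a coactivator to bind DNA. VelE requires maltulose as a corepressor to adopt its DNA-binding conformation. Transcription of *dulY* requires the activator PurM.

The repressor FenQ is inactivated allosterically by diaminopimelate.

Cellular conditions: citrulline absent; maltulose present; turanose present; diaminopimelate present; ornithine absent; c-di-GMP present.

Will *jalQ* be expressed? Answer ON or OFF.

OFF

c-di-GMP is present, so KulZ is active.
Ornithine is absent, so DulC is active.
Diaminopimelate is present, so FenQ is inactive.
Maltulose is present, so VelE is active.
Turanose is present, so TemU is active.
With repressor DulC bound, *jalQ* is not transcribed.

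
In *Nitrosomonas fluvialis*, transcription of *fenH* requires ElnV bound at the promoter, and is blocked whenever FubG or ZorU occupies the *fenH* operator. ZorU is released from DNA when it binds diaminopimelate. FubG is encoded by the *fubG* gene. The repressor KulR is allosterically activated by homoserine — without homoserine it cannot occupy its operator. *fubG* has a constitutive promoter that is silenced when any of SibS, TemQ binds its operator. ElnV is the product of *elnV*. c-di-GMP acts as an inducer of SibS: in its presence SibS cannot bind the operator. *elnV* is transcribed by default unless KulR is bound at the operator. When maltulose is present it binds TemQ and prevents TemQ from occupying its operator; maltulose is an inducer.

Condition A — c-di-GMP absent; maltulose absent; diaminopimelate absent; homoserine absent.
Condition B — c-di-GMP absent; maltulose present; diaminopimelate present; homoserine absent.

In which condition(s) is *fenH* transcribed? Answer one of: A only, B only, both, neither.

Condition A:
c-di-GMP is absent, so SibS is active.
Maltulose is absent, so TemQ is active.
With repressor SibS bound, *fubG* is not transcribed.
So FubG is not produced.
Diaminopimelate is absent, so ZorU is active.
Homoserine is absent, so KulR is inactive.
With no repressor bound, *elnV* is transcribed.
So ElnV is produced and active.
With repressor ZorU bound, *fenH* is not transcribed.
→ *fenH* is OFF in A.
Condition B:
c-di-GMP is absent, so SibS is active.
Maltulose is present, so TemQ is inactive.
With repressor SibS bound, *fubG* is not transcribed.
So FubG is not produced.
Diaminopimelate is present, so ZorU is inactive.
Homoserine is absent, so KulR is inactive.
With no repressor bound, *elnV* is transcribed.
So ElnV is produced and active.
No repressor is bound and ElnV is active, so *fenH* is transcribed.
→ *fenH* is ON in B.

B only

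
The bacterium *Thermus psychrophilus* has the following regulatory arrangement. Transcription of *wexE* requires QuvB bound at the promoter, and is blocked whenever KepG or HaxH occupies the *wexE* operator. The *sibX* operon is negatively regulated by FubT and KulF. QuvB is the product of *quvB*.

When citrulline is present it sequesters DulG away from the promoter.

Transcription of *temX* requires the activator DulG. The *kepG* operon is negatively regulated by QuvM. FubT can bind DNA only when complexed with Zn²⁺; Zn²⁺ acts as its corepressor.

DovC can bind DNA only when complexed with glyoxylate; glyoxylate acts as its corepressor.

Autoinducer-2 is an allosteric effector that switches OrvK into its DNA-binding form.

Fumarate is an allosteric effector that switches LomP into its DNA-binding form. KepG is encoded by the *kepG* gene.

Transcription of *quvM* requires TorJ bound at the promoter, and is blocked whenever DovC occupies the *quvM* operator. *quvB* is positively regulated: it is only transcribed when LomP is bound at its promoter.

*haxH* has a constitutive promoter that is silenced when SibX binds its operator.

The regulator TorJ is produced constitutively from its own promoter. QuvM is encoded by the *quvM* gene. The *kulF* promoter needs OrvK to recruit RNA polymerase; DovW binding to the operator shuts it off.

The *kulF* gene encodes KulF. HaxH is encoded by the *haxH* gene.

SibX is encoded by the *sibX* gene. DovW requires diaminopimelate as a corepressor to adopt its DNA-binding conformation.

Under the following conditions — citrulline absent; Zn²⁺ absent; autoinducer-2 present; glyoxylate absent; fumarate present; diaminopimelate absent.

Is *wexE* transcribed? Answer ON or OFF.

Glyoxylate is absent, so DovC is inactive.
TorJ is produced constitutively and is active.
No repressor is bound and TorJ is active, so *quvM* is transcribed.
So QuvM is produced and active.
With repressor QuvM bound, *kepG* is not transcribed.
So KepG is not produced.
Fumarate is present, so LomP is active.
No repressor is bound and LomP is active, so *quvB* is transcribed.
So QuvB is produced and active.
Zn²⁺ is absent, so FubT is inactive.
Diaminopimelate is absent, so DovW is inactive.
Autoinducer-2 is present, so OrvK is active.
No repressor is bound and OrvK is active, so *kulF* is transcribed.
So KulF is produced and active.
With repressor KulF bound, *sibX* is not transcribed.
So SibX is not produced.
With no repressor bound, *haxH* is transcribed.
So HaxH is produced and active.
With repressor HaxH bound, *wexE* is not transcribed.

OFF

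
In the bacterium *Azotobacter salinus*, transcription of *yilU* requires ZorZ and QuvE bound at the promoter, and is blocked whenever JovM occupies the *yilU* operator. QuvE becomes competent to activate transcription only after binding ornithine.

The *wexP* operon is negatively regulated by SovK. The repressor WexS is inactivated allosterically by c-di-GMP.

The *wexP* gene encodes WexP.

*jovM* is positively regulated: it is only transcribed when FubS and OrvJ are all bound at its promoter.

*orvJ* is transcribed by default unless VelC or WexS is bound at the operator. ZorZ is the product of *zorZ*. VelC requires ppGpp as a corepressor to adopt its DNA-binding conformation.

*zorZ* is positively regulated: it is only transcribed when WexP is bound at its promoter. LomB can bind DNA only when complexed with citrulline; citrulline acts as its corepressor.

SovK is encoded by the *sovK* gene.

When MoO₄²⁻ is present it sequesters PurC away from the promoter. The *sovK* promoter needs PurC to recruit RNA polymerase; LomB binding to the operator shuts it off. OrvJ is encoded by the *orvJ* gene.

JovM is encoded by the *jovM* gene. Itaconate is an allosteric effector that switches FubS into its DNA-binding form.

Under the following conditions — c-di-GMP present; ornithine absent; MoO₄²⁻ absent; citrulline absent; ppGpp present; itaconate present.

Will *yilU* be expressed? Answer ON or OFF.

Citrulline is absent, so LomB is inactive.
MoO₄²⁻ is absent, so PurC is active.
No repressor is bound and PurC is active, so *sovK* is transcribed.
So SovK is produced and active.
With repressor SovK bound, *wexP* is not transcribed.
So WexP is not produced.
Required activator WexP is absent, so *zorZ* is not transcribed.
So ZorZ is not produced.
Itaconate is present, so FubS is active.
ppGpp is present, so VelC is active.
c-di-GMP is present, so WexS is inactive.
With repressor VelC bound, *orvJ* is not transcribed.
So OrvJ is not produced.
Required activator OrvJ is absent, so *jovM* is not transcribed.
So JovM is not produced.
Ornithine is absent, so QuvE is inactive.
Required activator ZorZ is absent, so *yilU* is not transcribed.

OFF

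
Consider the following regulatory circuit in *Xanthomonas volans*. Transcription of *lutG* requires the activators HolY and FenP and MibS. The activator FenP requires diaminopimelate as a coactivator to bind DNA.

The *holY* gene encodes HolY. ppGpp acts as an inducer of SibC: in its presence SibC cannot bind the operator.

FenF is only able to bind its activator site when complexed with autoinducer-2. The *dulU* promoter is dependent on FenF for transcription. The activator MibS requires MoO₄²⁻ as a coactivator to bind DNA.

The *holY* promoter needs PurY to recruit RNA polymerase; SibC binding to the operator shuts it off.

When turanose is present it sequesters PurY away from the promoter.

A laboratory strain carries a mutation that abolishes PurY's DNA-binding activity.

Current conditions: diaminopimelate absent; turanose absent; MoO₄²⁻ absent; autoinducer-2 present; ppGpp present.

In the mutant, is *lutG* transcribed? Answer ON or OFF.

ppGpp is present, so SibC is inactive.
PurY is non-functional in this strain, so it has no effect.
Required activator PurY is absent, so *holY* is not transcribed.
So HolY is not produced.
Diaminopimelate is absent, so FenP is inactive.
MoO₄²⁻ is absent, so MibS is inactive.
Required activator HolY is absent, so *lutG* is not transcribed.

OFF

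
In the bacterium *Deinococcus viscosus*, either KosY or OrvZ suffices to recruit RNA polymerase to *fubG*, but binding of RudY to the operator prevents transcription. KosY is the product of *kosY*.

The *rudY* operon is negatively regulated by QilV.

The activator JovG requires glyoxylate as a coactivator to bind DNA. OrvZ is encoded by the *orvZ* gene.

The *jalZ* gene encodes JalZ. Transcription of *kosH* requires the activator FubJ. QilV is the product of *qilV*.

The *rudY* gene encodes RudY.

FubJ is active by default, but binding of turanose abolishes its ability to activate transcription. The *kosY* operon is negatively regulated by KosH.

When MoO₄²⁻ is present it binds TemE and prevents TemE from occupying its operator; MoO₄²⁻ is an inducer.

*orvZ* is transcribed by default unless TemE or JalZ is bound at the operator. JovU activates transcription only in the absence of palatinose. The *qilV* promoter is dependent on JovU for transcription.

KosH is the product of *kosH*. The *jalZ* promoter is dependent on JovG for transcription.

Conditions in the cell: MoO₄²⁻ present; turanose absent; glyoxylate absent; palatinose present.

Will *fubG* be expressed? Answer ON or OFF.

Turanose is absent, so FubJ is active.
No repressor is bound and FubJ is active, so *kosH* is transcribed.
So KosH is produced and active.
With repressor KosH bound, *kosY* is not transcribed.
So KosY is not produced.
Palatinose is present, so JovU is inactive.
Required activator JovU is absent, so *qilV* is not transcribed.
So QilV is not produced.
With no repressor bound, *rudY* is transcribed.
So RudY is produced and active.
MoO₄²⁻ is present, so TemE is inactive.
Glyoxylate is absent, so JovG is inactive.
Required activator JovG is absent, so *jalZ* is not transcribed.
So JalZ is not produced.
With no repressor bound, *orvZ* is transcribed.
So OrvZ is produced and active.
With repressor RudY bound, *fubG* is not transcribed.

OFF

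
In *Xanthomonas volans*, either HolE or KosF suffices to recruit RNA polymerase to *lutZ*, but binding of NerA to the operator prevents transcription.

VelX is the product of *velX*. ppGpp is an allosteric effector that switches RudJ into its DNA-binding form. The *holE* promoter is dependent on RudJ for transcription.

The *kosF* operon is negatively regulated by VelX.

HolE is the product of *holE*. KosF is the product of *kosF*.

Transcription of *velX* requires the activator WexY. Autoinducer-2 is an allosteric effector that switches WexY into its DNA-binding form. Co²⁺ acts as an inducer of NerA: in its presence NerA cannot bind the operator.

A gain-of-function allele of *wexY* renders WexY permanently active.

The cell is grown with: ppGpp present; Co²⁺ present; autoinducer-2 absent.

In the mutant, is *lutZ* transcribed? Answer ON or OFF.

ON

ppGpp is present, so RudJ is active.
No repressor is bound and RudJ is active, so *holE* is transcribed.
So HolE is produced and active.
Co²⁺ is present, so NerA is inactive.
WexY is constitutively active in this strain.
No repressor is bound and WexY is active, so *velX* is transcribed.
So VelX is produced and active.
With repressor VelX bound, *kosF* is not transcribed.
So KosF is not produced.
Activator HolE is present, so *lutZ* is transcribed.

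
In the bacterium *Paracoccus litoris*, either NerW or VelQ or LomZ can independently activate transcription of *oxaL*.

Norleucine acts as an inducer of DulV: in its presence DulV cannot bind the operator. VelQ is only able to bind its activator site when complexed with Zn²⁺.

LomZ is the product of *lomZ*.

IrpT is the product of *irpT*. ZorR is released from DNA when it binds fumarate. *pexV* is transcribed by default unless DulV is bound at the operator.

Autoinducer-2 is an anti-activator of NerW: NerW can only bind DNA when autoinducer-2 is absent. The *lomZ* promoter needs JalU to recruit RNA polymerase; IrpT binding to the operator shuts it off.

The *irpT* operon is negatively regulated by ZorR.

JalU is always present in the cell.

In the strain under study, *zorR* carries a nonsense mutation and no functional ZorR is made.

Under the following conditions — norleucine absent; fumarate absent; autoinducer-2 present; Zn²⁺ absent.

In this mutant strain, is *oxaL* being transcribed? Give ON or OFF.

OFF

Autoinducer-2 is present, so NerW is inactive.
Zn²⁺ is absent, so VelQ is inactive.
ZorR is non-functional in this strain, so it has no effect.
With no repressor bound, *irpT* is transcribed.
So IrpT is produced and active.
JalU is produced constitutively and is active.
With repressor IrpT bound, *lomZ* is not transcribed.
So LomZ is not produced.
No activator is available at the *oxaL* promoter, so *oxaL* is not transcribed.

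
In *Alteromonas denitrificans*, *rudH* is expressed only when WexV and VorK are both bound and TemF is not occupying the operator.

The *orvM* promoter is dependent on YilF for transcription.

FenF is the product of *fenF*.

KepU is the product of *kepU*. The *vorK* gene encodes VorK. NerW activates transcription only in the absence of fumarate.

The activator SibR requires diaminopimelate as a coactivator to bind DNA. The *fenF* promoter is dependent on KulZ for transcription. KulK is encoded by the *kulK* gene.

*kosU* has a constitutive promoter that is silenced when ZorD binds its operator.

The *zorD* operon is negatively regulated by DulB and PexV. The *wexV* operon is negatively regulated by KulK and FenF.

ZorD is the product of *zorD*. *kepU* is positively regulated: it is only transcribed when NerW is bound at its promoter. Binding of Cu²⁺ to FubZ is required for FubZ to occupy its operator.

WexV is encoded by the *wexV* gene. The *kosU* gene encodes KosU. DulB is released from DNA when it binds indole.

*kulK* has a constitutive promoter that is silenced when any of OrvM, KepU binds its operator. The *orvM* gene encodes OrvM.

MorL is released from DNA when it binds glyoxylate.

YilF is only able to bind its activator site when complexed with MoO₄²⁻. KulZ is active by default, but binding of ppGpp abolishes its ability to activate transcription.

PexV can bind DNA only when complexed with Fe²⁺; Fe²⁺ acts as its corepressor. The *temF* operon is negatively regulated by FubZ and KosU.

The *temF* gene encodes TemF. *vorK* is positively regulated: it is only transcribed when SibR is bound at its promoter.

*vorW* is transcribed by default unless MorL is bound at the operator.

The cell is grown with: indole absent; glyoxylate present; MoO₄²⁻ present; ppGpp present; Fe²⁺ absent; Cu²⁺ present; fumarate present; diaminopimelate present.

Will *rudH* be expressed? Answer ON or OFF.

MoO₄²⁻ is present, so YilF is active.
No repressor is bound and YilF is active, so *orvM* is transcribed.
So OrvM is produced and active.
Fumarate is present, so NerW is inactive.
Required activator NerW is absent, so *kepU* is not transcribed.
So KepU is not produced.
With repressor OrvM bound, *kulK* is not transcribed.
So KulK is not produced.
ppGpp is present, so KulZ is inactive.
Required activator KulZ is absent, so *fenF* is not transcribed.
So FenF is not produced.
With no repressor bound, *wexV* is transcribed.
So WexV is produced and active.
Diaminopimelate is present, so SibR is active.
No repressor is bound and SibR is active, so *vorK* is transcribed.
So VorK is produced and active.
Cu²⁺ is present, so FubZ is active.
Indole is absent, so DulB is active.
Fe²⁺ is absent, so PexV is inactive.
With repressor DulB bound, *zorD* is not transcribed.
So ZorD is not produced.
With no repressor bound, *kosU* is transcribed.
So KosU is produced and active.
With repressor FubZ bound, *temF* is not transcribed.
So TemF is not produced.
No repressor is bound and WexV and VorK are active, so *rudH* is transcribed.

ON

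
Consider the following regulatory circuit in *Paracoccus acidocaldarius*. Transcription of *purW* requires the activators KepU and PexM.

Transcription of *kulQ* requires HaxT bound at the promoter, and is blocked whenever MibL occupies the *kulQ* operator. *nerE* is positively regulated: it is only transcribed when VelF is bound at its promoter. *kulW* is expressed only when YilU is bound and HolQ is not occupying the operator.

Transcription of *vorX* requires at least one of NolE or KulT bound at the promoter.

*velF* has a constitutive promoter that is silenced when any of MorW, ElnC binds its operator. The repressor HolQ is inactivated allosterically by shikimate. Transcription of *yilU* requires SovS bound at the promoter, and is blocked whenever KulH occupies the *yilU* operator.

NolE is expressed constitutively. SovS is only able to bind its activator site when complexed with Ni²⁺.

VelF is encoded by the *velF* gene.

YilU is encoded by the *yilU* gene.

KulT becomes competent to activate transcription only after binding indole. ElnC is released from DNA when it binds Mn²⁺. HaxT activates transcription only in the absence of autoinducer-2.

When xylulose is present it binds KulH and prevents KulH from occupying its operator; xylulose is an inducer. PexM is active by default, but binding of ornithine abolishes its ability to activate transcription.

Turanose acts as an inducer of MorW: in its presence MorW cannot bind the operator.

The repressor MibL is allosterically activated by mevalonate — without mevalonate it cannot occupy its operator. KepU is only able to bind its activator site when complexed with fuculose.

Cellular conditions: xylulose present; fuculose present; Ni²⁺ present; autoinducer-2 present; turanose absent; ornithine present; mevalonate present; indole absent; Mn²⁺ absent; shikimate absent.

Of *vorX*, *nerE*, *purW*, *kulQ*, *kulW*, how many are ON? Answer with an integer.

1

NolE is produced constitutively and is active.
Indole is absent, so KulT is inactive.
Activator NolE is present, so *vorX* is transcribed.
→ *vorX* is ON.
Turanose is absent, so MorW is active.
Mn²⁺ is absent, so ElnC is active.
With repressor MorW bound, *velF* is not transcribed.
So VelF is not produced.
Required activator VelF is absent, so *nerE* is not transcribed.
→ *nerE* is OFF.
Fuculose is present, so KepU is active.
Ornithine is present, so PexM is inactive.
Required activator PexM is absent, so *purW* is not transcribed.
→ *purW* is OFF.
Autoinducer-2 is present, so HaxT is inactive.
Mevalonate is present, so MibL is active.
With repressor MibL bound, *kulQ* is not transcribed.
→ *kulQ* is OFF.
Shikimate is absent, so HolQ is active.
Xylulose is present, so KulH is inactive.
Ni²⁺ is present, so SovS is active.
No repressor is bound and SovS is active, so *yilU* is transcribed.
So YilU is produced and active.
With repressor HolQ bound, *kulW* is not transcribed.
→ *kulW* is OFF.
1 of the 5 genes is transcribed.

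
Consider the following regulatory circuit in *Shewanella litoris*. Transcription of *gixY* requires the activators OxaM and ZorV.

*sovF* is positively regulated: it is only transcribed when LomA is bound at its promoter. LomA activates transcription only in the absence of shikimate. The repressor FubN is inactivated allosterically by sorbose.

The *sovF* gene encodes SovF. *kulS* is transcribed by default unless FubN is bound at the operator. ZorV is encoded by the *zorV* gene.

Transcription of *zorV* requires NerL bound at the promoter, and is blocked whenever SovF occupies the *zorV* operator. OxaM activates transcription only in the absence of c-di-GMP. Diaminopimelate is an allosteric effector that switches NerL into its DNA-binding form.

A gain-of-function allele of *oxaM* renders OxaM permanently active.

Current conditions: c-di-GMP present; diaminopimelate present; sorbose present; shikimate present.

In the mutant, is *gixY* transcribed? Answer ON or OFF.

OxaM is constitutively active in this strain.
Shikimate is present, so LomA is inactive.
Required activator LomA is absent, so *sovF* is not transcribed.
So SovF is not produced.
Diaminopimelate is present, so NerL is active.
No repressor is bound and NerL is active, so *zorV* is transcribed.
So ZorV is produced and active.
No repressor is bound and OxaM and ZorV are active, so *gixY* is transcribed.

ON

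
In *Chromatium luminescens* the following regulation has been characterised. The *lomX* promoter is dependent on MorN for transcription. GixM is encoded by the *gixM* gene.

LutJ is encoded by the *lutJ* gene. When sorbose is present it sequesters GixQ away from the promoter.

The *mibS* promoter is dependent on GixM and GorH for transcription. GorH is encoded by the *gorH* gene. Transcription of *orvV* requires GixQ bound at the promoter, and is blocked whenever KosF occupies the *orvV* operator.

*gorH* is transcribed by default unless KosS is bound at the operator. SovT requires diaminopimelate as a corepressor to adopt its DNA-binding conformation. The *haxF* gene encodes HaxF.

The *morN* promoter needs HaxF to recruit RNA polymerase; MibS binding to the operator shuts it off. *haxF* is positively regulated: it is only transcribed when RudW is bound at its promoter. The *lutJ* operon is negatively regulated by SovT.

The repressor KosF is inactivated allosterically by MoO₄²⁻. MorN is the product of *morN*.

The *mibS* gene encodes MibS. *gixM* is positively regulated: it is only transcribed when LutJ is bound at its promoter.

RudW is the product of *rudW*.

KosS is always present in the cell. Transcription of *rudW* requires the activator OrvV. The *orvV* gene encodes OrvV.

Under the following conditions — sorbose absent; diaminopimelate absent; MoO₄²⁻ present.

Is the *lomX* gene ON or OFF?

MoO₄²⁻ is present, so KosF is inactive.
Sorbose is absent, so GixQ is active.
No repressor is bound and GixQ is active, so *orvV* is transcribed.
So OrvV is produced and active.
No repressor is bound and OrvV is active, so *rudW* is transcribed.
So RudW is produced and active.
No repressor is bound and RudW is active, so *haxF* is transcribed.
So HaxF is produced and active.
Diaminopimelate is absent, so SovT is inactive.
With no repressor bound, *lutJ* is transcribed.
So LutJ is produced and active.
No repressor is bound and LutJ is active, so *gixM* is transcribed.
So GixM is produced and active.
KosS is produced constitutively and is active.
With repressor KosS bound, *gorH* is not transcribed.
So GorH is not produced.
Required activator GorH is absent, so *mibS* is not transcribed.
So MibS is not produced.
No repressor is bound and HaxF is active, so *morN* is transcribed.
So MorN is produced and active.
No repressor is bound and MorN is active, so *lomX* is transcribed.

ON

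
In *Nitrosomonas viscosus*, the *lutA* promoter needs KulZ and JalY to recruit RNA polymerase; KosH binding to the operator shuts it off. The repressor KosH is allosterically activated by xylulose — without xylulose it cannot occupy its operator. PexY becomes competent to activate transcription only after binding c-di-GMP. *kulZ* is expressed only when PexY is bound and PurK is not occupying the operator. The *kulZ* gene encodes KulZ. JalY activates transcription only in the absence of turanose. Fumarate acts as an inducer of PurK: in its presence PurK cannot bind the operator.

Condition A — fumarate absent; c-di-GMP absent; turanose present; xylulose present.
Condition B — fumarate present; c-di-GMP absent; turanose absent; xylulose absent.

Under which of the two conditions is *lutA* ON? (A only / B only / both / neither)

Condition A:
Fumarate is absent, so PurK is active.
c-di-GMP is absent, so PexY is inactive.
With repressor PurK bound, *kulZ* is not transcribed.
So KulZ is not produced.
Turanose is present, so JalY is inactive.
Xylulose is present, so KosH is active.
With repressor KosH bound, *lutA* is not transcribed.
→ *lutA* is OFF in A.
Condition B:
Fumarate is present, so PurK is inactive.
c-di-GMP is absent, so PexY is inactive.
Required activator PexY is absent, so *kulZ* is not transcribed.
So KulZ is not produced.
Turanose is absent, so JalY is active.
Xylulose is absent, so KosH is inactive.
Required activator KulZ is absent, so *lutA* is not transcribed.
→ *lutA* is OFF in B.

neither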